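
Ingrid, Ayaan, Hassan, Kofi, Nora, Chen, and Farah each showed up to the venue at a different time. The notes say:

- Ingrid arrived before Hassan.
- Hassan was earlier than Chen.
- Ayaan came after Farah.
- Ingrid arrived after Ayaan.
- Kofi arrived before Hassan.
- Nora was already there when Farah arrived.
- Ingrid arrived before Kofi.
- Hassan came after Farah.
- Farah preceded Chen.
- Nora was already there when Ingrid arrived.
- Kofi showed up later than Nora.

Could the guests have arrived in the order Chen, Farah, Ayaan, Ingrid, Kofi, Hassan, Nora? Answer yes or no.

The constraints require Farah before Chen, but in the proposed sequence Chen appears ahead of Farah. That one violation is enough.

no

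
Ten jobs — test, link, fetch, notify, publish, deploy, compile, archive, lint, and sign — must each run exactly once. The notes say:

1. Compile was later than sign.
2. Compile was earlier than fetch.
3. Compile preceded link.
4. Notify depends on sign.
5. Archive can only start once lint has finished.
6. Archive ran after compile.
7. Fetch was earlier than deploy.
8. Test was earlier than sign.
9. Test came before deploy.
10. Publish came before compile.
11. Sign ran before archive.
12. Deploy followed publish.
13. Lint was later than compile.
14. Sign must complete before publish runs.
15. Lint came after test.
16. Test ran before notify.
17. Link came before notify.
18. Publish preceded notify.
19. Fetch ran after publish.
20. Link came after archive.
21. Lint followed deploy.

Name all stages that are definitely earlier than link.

Directly stated before link: archive and compile.
Deploy reaches link via deploy → lint → archive → link.
Fetch reaches link via fetch → deploy → lint → archive → link.
Lint reaches link via lint → archive → link.
Likewise publish, sign, and test each reach link by chaining the stated constraints.
No chain forces notify ahead of link.

archive, compile, deploy, fetch, lint, publish, sign, test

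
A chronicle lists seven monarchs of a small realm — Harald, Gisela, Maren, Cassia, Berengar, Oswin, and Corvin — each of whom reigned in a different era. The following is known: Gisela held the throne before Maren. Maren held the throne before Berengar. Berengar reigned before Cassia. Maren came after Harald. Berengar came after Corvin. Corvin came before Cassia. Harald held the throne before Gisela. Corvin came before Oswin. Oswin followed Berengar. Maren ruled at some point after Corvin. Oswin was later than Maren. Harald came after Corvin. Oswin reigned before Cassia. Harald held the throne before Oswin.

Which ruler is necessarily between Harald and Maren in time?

Gisela

Tracing the constraints gives Harald → Gisela → Maren, so Gisela sits after Harald and before Maren.
No other ruler is forced both after Harald and before Maren.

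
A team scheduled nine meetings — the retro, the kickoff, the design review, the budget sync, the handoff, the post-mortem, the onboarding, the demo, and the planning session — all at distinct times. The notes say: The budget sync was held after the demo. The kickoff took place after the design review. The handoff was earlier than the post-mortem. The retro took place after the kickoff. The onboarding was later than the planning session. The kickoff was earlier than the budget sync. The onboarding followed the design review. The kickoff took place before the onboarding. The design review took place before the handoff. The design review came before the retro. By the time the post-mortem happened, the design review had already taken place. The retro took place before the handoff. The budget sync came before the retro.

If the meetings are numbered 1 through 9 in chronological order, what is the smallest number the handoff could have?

The budget sync, the demo, the design review, the kickoff, and the retro must all come before the handoff — 5 forced predecessors.
Nothing else is forced ahead of the handoff, so its earliest slot is position 5 + 1 = 6.

6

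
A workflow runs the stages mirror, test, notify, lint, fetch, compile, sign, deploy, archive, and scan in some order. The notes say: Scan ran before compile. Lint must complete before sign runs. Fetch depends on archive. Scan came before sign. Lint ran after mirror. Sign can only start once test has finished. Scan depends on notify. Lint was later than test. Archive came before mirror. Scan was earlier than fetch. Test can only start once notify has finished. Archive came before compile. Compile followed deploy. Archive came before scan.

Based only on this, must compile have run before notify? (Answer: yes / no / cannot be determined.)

Tracing the constraints gives notify → scan → compile, so notify must come before compile.
That means compile cannot be before notify.

no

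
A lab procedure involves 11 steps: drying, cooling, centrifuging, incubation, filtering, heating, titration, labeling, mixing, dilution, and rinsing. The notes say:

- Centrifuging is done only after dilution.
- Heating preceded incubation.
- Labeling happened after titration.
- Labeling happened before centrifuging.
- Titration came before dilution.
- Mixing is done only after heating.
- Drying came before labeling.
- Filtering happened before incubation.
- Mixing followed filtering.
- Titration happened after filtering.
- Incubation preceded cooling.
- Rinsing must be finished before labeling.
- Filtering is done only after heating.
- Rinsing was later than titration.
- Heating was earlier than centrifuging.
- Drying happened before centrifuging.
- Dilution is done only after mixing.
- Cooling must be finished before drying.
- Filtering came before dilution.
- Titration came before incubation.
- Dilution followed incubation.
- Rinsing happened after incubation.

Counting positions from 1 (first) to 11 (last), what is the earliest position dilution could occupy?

Filtering, heating, incubation, mixing, and titration must all come before dilution — 5 forced predecessors.
Nothing else is forced ahead of dilution, so its earliest slot is position 5 + 1 = 6.

6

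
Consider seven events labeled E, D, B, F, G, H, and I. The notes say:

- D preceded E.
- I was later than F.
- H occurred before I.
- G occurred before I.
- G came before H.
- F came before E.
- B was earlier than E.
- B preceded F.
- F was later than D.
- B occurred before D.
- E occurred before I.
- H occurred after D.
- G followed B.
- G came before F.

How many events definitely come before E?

4

Directly stated before E: B, D, and F.
G reaches E via G → F → E.
No chain forces H (or any of the others) ahead of E.
That's B, D, F, and G — 4 in all.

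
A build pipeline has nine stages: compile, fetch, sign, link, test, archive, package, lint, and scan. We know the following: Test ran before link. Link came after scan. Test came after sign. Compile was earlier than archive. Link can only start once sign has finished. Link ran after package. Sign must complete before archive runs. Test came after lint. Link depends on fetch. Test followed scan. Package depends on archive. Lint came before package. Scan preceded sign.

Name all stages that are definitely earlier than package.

Directly stated before package: archive and lint.
Compile reaches package via compile → archive → package.
Scan reaches package via scan → sign → archive → package.
Sign reaches package via sign → archive → package.
No chain forces test (or any of the others) ahead of package.

archive, compile, lint, scan, sign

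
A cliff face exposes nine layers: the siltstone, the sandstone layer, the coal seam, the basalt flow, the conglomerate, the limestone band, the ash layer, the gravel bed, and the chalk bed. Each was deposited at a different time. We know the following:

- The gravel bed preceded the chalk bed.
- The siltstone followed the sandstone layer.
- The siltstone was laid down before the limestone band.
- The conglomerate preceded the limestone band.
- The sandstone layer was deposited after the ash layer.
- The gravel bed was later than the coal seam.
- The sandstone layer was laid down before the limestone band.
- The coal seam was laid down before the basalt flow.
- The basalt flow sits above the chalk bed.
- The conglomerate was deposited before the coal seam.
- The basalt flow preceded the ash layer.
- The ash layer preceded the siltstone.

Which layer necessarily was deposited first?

The conglomerate has a chain of constraints placing it before every other layer, so the conglomerate must be first.

the conglomerate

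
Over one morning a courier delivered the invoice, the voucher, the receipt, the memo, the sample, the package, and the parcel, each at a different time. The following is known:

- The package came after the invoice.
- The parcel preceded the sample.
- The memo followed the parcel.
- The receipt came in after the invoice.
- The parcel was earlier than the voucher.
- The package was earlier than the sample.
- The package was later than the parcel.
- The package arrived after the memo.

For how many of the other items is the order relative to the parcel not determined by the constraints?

2

Forced after the parcel: the memo, the package, the sample, and the voucher.
That leaves the invoice and the receipt with no forced order relative to the parcel — 2.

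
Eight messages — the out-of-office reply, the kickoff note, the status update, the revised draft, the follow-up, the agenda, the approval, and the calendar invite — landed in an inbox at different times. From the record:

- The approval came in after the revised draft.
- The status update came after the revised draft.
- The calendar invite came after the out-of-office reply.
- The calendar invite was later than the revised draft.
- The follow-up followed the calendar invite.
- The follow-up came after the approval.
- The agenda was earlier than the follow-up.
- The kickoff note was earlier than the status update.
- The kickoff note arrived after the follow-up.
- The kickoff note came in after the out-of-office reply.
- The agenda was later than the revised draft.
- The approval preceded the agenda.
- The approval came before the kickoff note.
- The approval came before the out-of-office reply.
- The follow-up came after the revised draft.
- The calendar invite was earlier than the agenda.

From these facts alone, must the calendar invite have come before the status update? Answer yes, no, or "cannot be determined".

Chain the constraints: the calendar invite → the follow-up → the kickoff note → the status update. Each link is directly stated, so the calendar invite comes before the status update.

yes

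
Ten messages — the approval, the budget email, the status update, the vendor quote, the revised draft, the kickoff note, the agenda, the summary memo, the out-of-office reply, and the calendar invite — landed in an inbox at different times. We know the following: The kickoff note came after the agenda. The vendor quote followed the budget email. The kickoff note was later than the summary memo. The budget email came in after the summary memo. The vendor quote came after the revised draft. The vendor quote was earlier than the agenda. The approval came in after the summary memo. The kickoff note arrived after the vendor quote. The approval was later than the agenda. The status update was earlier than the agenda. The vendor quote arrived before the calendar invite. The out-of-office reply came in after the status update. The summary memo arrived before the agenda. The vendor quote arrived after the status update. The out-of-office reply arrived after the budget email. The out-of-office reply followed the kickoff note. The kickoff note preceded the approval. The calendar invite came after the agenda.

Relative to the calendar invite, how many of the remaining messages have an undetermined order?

3

Forced before the calendar invite: the agenda, the budget email, the revised draft, the status update, the summary memo, and the vendor quote.
That leaves the approval, the kickoff note, and the out-of-office reply with no forced order relative to the calendar invite — 3.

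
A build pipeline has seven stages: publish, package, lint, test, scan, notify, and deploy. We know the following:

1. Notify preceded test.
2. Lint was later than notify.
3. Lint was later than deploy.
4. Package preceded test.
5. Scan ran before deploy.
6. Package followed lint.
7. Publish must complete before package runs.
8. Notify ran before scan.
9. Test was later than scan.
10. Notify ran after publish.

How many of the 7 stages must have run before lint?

4

Directly stated before lint: deploy and notify.
Publish reaches lint via publish → notify → lint.
Scan reaches lint via scan → deploy → lint.
No chain forces test (or any of the others) ahead of lint.
That's deploy, notify, publish, and scan — 4 in all.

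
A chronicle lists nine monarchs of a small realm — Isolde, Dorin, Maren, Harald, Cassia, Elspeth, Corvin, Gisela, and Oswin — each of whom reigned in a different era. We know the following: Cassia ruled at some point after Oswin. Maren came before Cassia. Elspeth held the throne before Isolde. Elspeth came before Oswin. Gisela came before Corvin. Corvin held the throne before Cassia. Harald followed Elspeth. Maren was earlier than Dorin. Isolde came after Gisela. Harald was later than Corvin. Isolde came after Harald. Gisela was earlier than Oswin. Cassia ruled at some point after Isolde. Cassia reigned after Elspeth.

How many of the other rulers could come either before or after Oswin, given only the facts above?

Forced before Oswin: Elspeth and Gisela; forced after Oswin: Cassia.
That leaves Corvin, Dorin, Harald, Isolde, and Maren with no forced order relative to Oswin — 5.

5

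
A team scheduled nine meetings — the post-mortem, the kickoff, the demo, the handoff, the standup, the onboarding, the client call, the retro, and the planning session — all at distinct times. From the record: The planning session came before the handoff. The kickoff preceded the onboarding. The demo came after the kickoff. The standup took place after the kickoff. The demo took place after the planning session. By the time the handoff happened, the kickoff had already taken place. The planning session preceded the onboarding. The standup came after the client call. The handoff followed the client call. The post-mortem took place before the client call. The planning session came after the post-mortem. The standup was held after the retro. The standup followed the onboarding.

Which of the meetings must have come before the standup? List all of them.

Directly stated before the standup: the client call, the kickoff, the onboarding, and the retro.
The planning session reaches the standup via the planning session → the onboarding → the standup.
The post-mortem reaches the standup via the post-mortem → the client call → the standup.
No chain forces the demo (or any of the others) ahead of the standup.

the client call, the kickoff, the onboarding, the planning session, the post-mortem, the retro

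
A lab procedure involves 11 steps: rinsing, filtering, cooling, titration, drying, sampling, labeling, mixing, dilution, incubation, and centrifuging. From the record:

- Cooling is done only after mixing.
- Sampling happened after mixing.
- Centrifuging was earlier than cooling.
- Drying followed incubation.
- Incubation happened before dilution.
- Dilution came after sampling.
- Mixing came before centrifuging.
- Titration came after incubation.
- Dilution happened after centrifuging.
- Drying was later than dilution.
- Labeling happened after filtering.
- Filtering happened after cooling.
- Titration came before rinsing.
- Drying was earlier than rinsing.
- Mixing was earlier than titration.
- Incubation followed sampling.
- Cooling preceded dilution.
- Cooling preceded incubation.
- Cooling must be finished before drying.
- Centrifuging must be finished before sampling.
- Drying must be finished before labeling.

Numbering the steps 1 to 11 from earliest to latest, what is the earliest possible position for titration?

6

Centrifuging, cooling, incubation, mixing, and sampling must all come before titration — 5 forced predecessors.
Nothing else is forced ahead of titration, so its earliest slot is position 5 + 1 = 6.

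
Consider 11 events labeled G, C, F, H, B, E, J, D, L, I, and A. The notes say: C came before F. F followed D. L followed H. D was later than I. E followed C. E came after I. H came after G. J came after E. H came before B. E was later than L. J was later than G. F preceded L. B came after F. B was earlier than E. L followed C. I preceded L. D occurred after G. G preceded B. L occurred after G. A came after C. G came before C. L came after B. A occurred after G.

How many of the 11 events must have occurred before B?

6

Directly stated before B: F, G, and H.
C reaches B via C → F → B.
D reaches B via D → F → B.
I reaches B via I → D → F → B.
That's C, D, F, G, H, and I — 6 in all.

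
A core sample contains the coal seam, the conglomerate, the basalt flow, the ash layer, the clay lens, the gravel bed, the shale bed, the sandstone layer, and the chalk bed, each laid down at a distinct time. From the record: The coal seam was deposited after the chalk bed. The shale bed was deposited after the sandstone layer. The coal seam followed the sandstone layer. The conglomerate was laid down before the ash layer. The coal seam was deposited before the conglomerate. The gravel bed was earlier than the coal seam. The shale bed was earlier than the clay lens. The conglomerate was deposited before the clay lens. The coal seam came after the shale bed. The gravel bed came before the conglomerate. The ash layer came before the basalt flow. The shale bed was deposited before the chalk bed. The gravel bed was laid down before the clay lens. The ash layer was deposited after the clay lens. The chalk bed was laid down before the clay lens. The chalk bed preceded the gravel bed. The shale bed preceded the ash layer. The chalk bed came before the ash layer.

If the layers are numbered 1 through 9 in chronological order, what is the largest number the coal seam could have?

5

The coal seam must come before the ash layer, the basalt flow, the clay lens, and the conglomerate — 4 layers forced after it.
Everything else can be placed before the coal seam in some valid order, so the coal seam can sit as late as position 9 − 4 = 5.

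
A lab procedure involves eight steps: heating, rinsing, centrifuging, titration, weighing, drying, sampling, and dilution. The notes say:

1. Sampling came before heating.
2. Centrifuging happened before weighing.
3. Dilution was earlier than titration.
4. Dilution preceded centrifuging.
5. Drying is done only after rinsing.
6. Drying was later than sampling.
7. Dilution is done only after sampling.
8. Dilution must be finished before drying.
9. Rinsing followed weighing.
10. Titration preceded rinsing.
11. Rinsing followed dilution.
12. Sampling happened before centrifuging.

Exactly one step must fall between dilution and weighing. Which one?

centrifuging

Tracing the constraints gives dilution → centrifuging → weighing, so centrifuging sits after dilution and before weighing.
No other step is forced both after dilution and before weighing.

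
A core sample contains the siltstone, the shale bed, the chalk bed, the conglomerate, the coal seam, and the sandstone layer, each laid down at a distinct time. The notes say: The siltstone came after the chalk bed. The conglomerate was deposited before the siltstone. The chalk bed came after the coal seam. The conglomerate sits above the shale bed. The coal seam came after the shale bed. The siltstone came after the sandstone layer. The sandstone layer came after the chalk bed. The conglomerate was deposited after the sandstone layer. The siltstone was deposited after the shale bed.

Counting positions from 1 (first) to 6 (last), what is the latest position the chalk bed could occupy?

The chalk bed must come before the conglomerate, the sandstone layer, and the siltstone — 3 layers forced after it.
Everything else can be placed before the chalk bed in some valid order, so the chalk bed can sit as late as position 6 − 3 = 3.

3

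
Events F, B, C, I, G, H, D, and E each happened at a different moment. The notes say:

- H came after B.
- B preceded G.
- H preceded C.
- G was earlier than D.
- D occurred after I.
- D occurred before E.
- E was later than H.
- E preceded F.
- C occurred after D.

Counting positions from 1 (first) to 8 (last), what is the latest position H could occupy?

H must come before C, E, and F — 3 events forced after it.
Everything else can be placed before H in some valid order, so H can sit as late as position 8 − 3 = 5.

5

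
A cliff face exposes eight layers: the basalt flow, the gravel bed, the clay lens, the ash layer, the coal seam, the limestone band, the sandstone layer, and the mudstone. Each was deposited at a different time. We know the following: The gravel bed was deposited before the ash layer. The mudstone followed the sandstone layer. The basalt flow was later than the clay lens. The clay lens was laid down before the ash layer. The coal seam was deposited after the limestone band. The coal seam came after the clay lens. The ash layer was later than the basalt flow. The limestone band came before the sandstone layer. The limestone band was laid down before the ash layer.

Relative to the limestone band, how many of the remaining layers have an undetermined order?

Forced after the limestone band: the ash layer, the coal seam, the mudstone, and the sandstone layer.
That leaves the basalt flow, the clay lens, and the gravel bed with no forced order relative to the limestone band — 3.

3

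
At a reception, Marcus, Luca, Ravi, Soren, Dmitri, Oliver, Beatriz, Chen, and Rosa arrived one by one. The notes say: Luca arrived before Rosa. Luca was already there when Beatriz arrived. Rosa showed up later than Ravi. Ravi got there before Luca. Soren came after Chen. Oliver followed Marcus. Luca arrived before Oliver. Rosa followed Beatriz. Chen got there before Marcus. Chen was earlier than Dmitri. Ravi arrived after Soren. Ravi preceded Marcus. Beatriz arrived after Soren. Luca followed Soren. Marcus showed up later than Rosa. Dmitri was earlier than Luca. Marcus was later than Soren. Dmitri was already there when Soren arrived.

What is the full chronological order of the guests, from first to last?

The constraints fix every adjacent pair, so only one ordering works:
Chen → Dmitri → Soren → Ravi → Luca → Beatriz → Rosa → Marcus → Oliver.

Chen, Dmitri, Soren, Ravi, Luca, Beatriz, Rosa, Marcus, Oliver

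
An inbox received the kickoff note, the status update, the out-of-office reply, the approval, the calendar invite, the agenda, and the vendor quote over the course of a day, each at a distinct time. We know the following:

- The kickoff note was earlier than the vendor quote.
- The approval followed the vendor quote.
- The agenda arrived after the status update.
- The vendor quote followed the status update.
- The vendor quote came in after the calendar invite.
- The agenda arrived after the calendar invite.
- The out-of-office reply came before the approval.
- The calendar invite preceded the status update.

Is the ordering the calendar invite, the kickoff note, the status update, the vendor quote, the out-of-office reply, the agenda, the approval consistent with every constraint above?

Check each stated constraint against the proposed order — e.g. the vendor quote is ahead of the approval; the calendar invite is ahead of the agenda. Every pair is in the required order; nothing is violated.

yes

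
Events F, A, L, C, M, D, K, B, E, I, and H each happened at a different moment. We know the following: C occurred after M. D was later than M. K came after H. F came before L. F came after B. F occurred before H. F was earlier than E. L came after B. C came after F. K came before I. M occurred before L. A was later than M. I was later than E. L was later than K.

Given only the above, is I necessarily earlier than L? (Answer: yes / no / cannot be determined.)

cannot be determined

No chain of stated constraints runs from I to L, and none runs from L to I either.
So the relative order of I and L is not fixed by the given facts.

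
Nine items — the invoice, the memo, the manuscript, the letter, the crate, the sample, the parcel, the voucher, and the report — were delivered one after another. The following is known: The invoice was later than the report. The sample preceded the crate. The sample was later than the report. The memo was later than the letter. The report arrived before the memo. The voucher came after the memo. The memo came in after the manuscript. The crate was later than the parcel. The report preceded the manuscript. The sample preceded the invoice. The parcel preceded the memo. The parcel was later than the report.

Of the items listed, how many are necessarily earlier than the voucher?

Directly stated before the voucher: the memo.
The letter reaches the voucher via the letter → the memo → the voucher.
The manuscript reaches the voucher via the manuscript → the memo → the voucher.
The parcel reaches the voucher via the parcel → the memo → the voucher.
Likewise the report reaches the voucher by chaining the stated constraints.
That's the letter, the manuscript, the memo, the parcel, and the report — 5 in all.

5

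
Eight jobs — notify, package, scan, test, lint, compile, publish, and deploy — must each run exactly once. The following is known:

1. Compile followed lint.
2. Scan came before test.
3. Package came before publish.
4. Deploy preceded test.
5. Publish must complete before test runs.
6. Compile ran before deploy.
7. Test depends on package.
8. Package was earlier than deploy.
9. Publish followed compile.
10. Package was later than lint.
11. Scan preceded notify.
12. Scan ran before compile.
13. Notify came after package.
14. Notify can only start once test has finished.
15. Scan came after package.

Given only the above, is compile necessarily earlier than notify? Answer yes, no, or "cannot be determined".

Chain the constraints: compile → publish → test → notify. Each link is directly stated, so compile comes before notify.

yes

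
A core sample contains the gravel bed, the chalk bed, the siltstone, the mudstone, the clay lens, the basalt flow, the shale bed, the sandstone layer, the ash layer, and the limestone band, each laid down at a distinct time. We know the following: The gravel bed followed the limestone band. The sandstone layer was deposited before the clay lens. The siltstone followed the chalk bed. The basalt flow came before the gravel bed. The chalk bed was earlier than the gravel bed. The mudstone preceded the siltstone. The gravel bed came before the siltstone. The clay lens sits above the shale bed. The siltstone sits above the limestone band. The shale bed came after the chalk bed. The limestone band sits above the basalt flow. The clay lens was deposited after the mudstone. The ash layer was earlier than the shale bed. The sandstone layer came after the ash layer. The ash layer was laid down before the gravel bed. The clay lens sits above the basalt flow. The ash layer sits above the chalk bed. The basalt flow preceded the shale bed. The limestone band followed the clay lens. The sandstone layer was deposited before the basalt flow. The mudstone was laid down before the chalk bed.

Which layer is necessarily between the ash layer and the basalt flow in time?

Tracing the constraints gives the ash layer → the sandstone layer → the basalt flow, so the sandstone layer sits after the ash layer and before the basalt flow.
No other layer is forced both after the ash layer and before the basalt flow.

the sandstone layer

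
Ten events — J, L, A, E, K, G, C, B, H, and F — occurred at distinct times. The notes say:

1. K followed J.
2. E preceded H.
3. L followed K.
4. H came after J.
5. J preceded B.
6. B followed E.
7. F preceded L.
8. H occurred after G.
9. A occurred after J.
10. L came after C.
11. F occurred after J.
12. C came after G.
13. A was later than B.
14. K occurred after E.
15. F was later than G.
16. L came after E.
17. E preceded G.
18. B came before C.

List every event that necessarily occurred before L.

Directly stated before L: C, E, F, and K.
B reaches L via B → C → L.
G reaches L via G → C → L.
J reaches L via J → F → L.

B, C, E, F, G, J, K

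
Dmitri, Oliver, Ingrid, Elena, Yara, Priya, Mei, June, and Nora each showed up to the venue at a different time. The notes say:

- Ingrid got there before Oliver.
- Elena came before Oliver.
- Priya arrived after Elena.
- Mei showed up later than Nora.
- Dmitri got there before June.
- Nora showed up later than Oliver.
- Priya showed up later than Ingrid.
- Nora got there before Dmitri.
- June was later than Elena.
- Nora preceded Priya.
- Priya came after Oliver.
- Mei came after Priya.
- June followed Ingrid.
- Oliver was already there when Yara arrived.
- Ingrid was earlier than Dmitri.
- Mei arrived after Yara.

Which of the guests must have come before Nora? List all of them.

Directly stated before Nora: Oliver.
Elena reaches Nora via Elena → Oliver → Nora.
Ingrid reaches Nora via Ingrid → Oliver → Nora.
No chain forces Priya (or any of the others) ahead of Nora.

Elena, Ingrid, Oliver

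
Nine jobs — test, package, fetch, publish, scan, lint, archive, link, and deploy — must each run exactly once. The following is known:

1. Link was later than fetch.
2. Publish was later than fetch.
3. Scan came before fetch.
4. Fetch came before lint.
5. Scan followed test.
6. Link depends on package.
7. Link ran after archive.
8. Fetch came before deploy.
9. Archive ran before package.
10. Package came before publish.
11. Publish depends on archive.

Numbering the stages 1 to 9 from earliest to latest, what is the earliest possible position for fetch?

Scan and test must both come before fetch — 2 forced predecessors.
Nothing else is forced ahead of fetch, so its earliest slot is position 2 + 1 = 3.

3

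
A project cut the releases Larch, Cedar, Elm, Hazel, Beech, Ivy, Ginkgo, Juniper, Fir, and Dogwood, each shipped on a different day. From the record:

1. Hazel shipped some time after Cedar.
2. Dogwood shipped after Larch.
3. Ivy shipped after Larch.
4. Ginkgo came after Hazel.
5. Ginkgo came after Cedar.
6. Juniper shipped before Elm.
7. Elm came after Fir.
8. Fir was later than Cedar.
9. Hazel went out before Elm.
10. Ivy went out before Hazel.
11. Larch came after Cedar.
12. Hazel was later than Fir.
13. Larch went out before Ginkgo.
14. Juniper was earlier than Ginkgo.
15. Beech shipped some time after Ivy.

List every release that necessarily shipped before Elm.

Directly stated before Elm: Fir, Hazel, and Juniper.
Cedar reaches Elm via Cedar → Hazel → Elm.
Ivy reaches Elm via Ivy → Hazel → Elm.
Larch reaches Elm via Larch → Ivy → Hazel → Elm.

Cedar, Fir, Hazel, Ivy, Juniper, Larch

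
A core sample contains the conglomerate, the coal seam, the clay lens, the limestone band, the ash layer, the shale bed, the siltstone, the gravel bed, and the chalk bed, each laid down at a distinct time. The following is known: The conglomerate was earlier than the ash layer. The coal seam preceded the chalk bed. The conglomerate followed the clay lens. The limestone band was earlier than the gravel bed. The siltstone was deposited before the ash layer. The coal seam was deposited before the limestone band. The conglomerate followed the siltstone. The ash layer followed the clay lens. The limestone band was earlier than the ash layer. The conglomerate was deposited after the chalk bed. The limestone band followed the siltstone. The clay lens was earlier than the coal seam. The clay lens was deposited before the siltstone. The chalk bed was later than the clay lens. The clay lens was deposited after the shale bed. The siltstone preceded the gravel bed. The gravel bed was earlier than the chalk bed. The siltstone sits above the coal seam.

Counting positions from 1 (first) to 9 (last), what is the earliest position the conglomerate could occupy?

The chalk bed, the clay lens, the coal seam, the gravel bed, the limestone band, the shale bed, and the siltstone must all come before the conglomerate — 7 forced predecessors.
Nothing else is forced ahead of the conglomerate, so its earliest slot is position 7 + 1 = 8.

8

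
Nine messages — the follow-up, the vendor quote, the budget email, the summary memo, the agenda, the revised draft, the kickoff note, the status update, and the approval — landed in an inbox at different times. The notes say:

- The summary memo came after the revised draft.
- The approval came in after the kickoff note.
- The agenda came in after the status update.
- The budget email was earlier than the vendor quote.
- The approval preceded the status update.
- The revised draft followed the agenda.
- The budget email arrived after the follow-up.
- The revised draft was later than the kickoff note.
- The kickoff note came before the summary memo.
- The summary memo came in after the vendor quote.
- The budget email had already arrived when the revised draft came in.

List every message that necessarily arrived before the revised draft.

Directly stated before the revised draft: the agenda, the budget email, and the kickoff note.
The approval reaches the revised draft via the approval → the status update → the agenda → the revised draft.
The follow-up reaches the revised draft via the follow-up → the budget email → the revised draft.
The status update reaches the revised draft via the status update → the agenda → the revised draft.
No chain forces the vendor quote (or any of the others) ahead of the revised draft.

the agenda, the approval, the budget email, the follow-up, the kickoff note, the status update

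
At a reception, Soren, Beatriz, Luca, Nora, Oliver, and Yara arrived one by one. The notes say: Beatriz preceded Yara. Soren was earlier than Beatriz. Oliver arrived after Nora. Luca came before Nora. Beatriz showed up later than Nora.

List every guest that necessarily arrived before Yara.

Directly stated before Yara: Beatriz.
Luca reaches Yara via Luca → Nora → Beatriz → Yara.
Nora reaches Yara via Nora → Beatriz → Yara.
Soren reaches Yara via Soren → Beatriz → Yara.

Beatriz, Luca, Nora, Soren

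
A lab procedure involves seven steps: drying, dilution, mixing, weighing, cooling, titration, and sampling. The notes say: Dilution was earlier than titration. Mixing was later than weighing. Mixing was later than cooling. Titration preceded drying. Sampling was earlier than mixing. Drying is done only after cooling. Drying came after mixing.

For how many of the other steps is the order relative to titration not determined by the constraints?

Forced before titration: dilution; forced after titration: drying.
That leaves cooling, mixing, sampling, and weighing with no forced order relative to titration — 4.

4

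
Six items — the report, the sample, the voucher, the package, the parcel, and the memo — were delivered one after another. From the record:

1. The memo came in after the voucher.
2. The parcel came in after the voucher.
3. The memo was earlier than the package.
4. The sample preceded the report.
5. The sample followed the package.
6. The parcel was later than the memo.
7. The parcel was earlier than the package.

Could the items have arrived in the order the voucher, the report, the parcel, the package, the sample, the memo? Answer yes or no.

no

The constraints require the sample before the report, but in the proposed sequence the report appears ahead of the sample. That one violation is enough.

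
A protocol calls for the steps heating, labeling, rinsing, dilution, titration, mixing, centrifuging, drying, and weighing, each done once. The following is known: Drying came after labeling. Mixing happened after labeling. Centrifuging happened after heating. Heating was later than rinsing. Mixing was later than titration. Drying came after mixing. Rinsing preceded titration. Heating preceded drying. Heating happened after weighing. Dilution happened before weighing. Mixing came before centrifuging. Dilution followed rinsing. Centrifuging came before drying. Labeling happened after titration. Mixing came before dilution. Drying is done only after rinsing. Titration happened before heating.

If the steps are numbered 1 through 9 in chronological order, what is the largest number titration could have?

Titration must come before centrifuging, dilution, drying, heating, labeling, mixing, and weighing — 7 steps forced after it.
Everything else can be placed before titration in some valid order, so titration can sit as late as position 9 − 7 = 2.

2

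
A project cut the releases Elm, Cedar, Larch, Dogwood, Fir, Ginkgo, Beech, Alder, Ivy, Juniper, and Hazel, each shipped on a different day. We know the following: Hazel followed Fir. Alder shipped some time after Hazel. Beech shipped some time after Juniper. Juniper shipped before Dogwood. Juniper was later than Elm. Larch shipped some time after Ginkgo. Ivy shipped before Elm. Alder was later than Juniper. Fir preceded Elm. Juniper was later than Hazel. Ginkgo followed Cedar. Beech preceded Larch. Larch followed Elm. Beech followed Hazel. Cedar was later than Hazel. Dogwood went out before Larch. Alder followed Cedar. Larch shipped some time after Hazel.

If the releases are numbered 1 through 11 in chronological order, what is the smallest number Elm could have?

Fir and Ivy must both come before Elm — 2 forced predecessors.
Nothing else is forced ahead of Elm, so its earliest slot is position 2 + 1 = 3.

3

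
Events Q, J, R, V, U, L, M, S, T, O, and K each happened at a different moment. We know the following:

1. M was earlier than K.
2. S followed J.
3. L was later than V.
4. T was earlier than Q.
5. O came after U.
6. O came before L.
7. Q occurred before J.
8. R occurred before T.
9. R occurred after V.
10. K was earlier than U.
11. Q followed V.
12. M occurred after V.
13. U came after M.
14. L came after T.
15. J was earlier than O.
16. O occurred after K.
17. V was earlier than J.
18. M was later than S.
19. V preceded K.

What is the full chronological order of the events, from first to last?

V, R, T, Q, J, S, M, K, U, O, L

The constraints fix every adjacent pair, so only one ordering works:
V → R → T → Q → J → S → M → K → U → O → L.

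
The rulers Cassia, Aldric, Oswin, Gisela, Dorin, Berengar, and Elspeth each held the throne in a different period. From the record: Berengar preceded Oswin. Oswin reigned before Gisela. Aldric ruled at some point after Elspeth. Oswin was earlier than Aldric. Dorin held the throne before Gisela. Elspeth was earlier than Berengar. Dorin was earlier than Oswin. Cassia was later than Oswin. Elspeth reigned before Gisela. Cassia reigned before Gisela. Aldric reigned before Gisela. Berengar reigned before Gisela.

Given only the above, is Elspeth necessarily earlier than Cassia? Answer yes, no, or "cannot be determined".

yes

Chain the constraints: Elspeth → Berengar → Oswin → Cassia. Each link is directly stated, so Elspeth comes before Cassia.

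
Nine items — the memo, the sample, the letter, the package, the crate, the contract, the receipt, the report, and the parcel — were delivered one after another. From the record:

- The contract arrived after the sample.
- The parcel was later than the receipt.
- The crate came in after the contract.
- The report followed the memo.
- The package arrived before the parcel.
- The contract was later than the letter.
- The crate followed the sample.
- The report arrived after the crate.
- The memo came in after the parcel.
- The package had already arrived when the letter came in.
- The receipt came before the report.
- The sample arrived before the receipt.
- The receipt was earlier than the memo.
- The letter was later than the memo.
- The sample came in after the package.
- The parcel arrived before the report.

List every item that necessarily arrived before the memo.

the package, the parcel, the receipt, the sample

Directly stated before the memo: the parcel and the receipt.
The package reaches the memo via the package → the parcel → the memo.
The sample reaches the memo via the sample → the receipt → the memo.
No chain forces the letter (or any of the others) ahead of the memo.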